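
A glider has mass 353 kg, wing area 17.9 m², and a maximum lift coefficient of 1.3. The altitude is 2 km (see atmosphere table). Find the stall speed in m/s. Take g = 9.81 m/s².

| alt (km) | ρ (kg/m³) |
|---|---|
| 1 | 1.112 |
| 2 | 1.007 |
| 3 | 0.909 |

V_stall = 17.2 m/s

At 2 km, from the table: ρ = 1.007 kg/m³.
Weight W = mg = 353 × 9.81 = 3463 N.
V_stall = √(2W/(ρ·S·CL,max)) = √(2 × 3463 / (1.007 × 17.9 × 1.3))
V_stall = √295.6 = 17.2 m/s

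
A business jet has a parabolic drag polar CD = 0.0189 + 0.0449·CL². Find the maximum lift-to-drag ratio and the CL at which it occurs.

(L/D)max = 17.2, at CL = 0.649

For CD = CD0 + K·CL², (L/D)max occurs at CL* = √(CD0/K) and equals 1/(2√(K·CD0)).
(L/D)max = 1/(2√(0.0449 × 0.0189)) = 1/(2 × 0.02913) = 17.2
CL* = √(0.0189/0.0449) = 0.649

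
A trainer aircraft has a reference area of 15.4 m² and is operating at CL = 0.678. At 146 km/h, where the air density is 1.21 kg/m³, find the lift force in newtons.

L = 10400 N

Convert speed: v = 146 km/h ÷ 3.6 = 40.56 m/s.
L = ½ρv²S·CL = ½ × 1.21 × 40.56² × 15.4 × 0.678 = 10400 N ≈ 10.4 kN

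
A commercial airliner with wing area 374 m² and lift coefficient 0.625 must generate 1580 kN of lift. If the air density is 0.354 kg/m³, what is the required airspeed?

L = ½ρv²S·CL ⇒ v = √(2L/(ρ·S·CL))
v = √(2 × 1.58×10^6 / (0.354 × 374 × 0.625)) = √38190 = 195 m/s

v = 195 m/s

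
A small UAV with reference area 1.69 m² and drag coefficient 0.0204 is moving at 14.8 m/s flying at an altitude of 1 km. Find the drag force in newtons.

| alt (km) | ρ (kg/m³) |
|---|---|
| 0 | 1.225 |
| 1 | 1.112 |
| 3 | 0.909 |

At 1 km, from the table: ρ = 1.112 kg/m³.
Dynamic pressure q = ½ρv² = ½ × 1.112 × 14.8² = 121.8 Pa.
D = q·S·CD = 121.8 × 1.69 × 0.0204 = 4.2 N

D = 4.2 N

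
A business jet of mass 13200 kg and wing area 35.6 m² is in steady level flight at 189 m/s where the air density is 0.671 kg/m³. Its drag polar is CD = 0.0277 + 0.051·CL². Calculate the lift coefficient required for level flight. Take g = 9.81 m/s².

Weight W = mg = 13200 × 9.81 = 1.2949×10^5 N; in level flight L = W.
Dynamic pressure q = 0.5 × 0.671 × 189² = 11980 Pa.
CL = W/(q·S) = 1.2949×10^5 / (11980 × 35.6) = 0.3035.

CL = 0.304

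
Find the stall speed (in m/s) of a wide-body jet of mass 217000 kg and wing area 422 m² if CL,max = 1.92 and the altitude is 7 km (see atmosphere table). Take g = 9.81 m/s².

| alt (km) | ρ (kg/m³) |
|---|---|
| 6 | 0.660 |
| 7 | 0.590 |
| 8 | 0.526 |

At 7 km, from the table: ρ = 0.590 kg/m³.
At stall, lift equals weight: L = W = m·g = 217000 × 9.81 = 2.129×10^6 N.
From L = ½ρV²S·CL,max = W: V_stall = √(2W/(ρSCL,max)) = √(2·2.129×10^6/(0.59·422·1.92))
V_stall = √8906 = 94.4 m/s

V_stall = 94.4 m/s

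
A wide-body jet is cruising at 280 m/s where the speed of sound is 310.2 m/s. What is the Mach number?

M = v/a = 280 / 310.2 = 0.903

M = 0.903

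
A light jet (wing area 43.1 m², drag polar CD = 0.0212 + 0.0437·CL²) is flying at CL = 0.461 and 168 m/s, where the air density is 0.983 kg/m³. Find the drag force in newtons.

D = 18200 N

CD = 0.0212 + 0.0437 × 0.461² = 0.03049
D = ½ρv²S·CD = ½ × 0.983 × 168² × 43.1 × 0.03049 = 18200 N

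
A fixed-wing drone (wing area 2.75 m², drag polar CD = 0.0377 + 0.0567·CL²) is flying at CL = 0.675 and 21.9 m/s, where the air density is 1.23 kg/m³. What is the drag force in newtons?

D = 51.5 N

CD = 0.0377 + 0.0567 × 0.675² = 0.06353
D = ½ρv²S·CD = ½ × 1.23 × 21.9² × 2.75 × 0.06353 = 51.5 N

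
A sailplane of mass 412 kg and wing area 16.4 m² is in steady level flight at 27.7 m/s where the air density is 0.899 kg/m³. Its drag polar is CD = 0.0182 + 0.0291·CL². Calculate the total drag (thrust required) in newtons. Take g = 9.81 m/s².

D = 187 N

Weight W = mg = 412 × 9.81 = 4041.7 N; in level flight L = W.
Dynamic pressure q = 0.5 × 0.899 × 27.7² = 344.9 Pa.
Required CL = L/(qS) = 4041.7/(344.9·16.4) = 0.7146.
CD = 0.0182 + 0.0291 × 0.7146² = 0.03306.
D = q·S·CD = 344.9 × 16.4 × 0.03306 = 187 N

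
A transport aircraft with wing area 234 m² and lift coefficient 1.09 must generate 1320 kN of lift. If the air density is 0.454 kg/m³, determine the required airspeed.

L = ½ρv²S·CL ⇒ v = √(2L/(ρ·S·CL))
v = √(2 × 1.32×10^6 / (0.454 × 234 × 1.09)) = √22800 = 151 m/s

v = 151 m/s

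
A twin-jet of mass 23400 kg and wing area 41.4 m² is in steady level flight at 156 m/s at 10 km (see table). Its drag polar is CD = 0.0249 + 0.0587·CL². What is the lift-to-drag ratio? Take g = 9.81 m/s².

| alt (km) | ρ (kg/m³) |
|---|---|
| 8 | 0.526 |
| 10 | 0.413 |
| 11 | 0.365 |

L/D = 11.5

At 10 km, from the table: ρ = 0.413 kg/m³.
Weight W = mg = 23400 × 9.81 = 2.2955×10^5 N; in level flight L = W.
Dynamic pressure q = 0.5 × 0.413 × 156² = 5025 Pa.
Required CL = L/(qS) = 2.2955×10^5/(5025·41.4) = 1.103.
CD = 0.0249 + 0.0587 × 1.103² = 0.09636.
L/D = CL/CD = 1.103 / 0.09636 = 11.5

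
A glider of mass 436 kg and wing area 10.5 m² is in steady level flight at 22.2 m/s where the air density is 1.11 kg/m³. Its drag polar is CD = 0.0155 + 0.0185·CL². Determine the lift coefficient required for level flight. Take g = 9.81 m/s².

CL = 1.49

In steady level flight, lift balances weight: W = mg = 436 × 9.81 = 4277.2 N.
q = ½ρv² = ½ × 1.11 × 22.2² = 273.5 Pa.
CL = W/(q·S) = 4277.2 / (273.5 × 10.5) = 1.489.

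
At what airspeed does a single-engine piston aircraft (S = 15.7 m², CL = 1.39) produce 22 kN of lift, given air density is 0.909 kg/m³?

v = 47.1 m/s

L = ½ρv²S·CL ⇒ v = √(2L/(ρ·S·CL))
v = √(2 × 22000 / (0.909 × 15.7 × 1.39)) = √2218 = 47.1 m/s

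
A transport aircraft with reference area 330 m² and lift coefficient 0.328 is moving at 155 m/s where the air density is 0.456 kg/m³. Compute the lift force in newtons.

L = 5.93×10^5 N

Dynamic pressure q = ½ρv² = ½ × 0.456 × 155² = 5478 Pa.
L = q·S·CL = 5478 × 330 × 0.328 = 5.93×10^5 N ≈ 593 kN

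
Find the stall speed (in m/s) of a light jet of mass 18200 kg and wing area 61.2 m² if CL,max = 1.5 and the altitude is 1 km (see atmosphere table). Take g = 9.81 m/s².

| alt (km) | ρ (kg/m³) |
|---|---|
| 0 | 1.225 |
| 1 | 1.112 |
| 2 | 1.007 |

V_stall = 59.1 m/s

At 1 km, from the table: ρ = 1.112 kg/m³.
Weight W = mg = 18200 × 9.81 = 1.785×10^5 N.
V_stall = √(2W/(ρ·S·CL,max)) = √(2 × 1.785×10^5 / (1.112 × 61.2 × 1.5))
V_stall = √3498 = 59.1 m/s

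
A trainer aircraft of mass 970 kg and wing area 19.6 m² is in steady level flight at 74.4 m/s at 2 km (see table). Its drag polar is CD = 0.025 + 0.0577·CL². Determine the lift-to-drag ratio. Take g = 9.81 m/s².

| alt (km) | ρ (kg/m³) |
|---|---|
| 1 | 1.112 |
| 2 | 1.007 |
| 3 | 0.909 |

At 2 km, from the table: ρ = 1.007 kg/m³.
Level flight ⇒ L = W = m·g = 970 × 9.81 = 9515.7 N.
Dynamic pressure q = 0.5 × 1.007 × 74.4² = 2787 Pa.
Required CL = L/(qS) = 9515.7/(2787·19.6) = 0.1742.
CD = 0.025 + 0.0577 × 0.1742² = 0.02675.
L/D = CL/CD = 0.1742 / 0.02675 = 6.51

L/D = 6.51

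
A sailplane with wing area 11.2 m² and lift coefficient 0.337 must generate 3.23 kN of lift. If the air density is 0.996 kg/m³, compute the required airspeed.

L = ½ρv²S·CL ⇒ v = √(2L/(ρ·S·CL))
v = √(2 × 3230 / (0.996 × 11.2 × 0.337)) = √1718 = 41.5 m/s

v = 41.5 m/s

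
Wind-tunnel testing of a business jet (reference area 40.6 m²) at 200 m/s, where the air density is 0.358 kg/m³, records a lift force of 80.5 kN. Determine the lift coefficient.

From L = ½ρv²S·CL, rearranging gives CL = 2L/(ρv²S).
CL = 2 × 80500 / (0.358 × 200² × 40.6) = 0.277

CL = 0.277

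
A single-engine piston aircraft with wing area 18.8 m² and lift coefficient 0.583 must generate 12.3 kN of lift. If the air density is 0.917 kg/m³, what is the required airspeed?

v = 49.5 m/s

L = ½ρv²S·CL ⇒ v = √(2L/(ρ·S·CL))
v = √(2 × 12300 / (0.917 × 18.8 × 0.583)) = √2448 = 49.5 m/s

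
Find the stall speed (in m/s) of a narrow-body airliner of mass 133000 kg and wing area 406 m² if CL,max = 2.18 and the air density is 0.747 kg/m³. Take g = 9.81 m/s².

Weight W = mg = 133000 × 9.81 = 1.305×10^6 N.
V_stall = √(2W/(ρ·S·CL,max)) = √(2 × 1.305×10^6 / (0.747 × 406 × 2.18))
V_stall = √3947 = 62.8 m/s

V_stall = 62.8 m/s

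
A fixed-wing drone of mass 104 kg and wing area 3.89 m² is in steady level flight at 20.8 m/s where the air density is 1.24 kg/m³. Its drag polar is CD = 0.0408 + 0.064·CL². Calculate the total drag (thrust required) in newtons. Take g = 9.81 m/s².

D = 106 N

Weight W = mg = 104 × 9.81 = 1020.2 N; in level flight L = W.
Dynamic pressure q = 0.5 × 1.24 × 20.8² = 268.2 Pa.
CL = 2W/(ρv²S) = 2×1020.2/(1.24×20.8²×3.89) = 0.9778.
CD = 0.0408 + 0.064 × 0.9778² = 0.102.
D = q·S·CD = 268.2 × 3.89 × 0.102 = 106.4 N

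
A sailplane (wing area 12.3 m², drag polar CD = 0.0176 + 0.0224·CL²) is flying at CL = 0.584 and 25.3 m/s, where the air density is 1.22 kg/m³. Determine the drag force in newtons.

CD = 0.0176 + 0.0224 × 0.584² = 0.02524
D = ½ρv²S·CD = ½ × 1.22 × 25.3² × 12.3 × 0.02524 = 121 N

D = 121 N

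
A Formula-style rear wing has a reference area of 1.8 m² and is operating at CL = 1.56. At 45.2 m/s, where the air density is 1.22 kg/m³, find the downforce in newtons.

L = ½ρv²S·CL = ½ × 1.22 × 45.2² × 1.8 × 1.56 = 3500 N

L = 3500 N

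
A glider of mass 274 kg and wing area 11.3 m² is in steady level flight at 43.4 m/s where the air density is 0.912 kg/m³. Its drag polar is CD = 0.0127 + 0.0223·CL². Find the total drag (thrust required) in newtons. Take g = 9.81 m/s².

D = 140 N

In steady level flight, lift balances weight: W = mg = 274 × 9.81 = 2687.9 N.
Dynamic pressure q = 0.5 × 0.912 × 43.4² = 858.9 Pa.
CL = 2W/(ρv²S) = 2×2687.9/(0.912×43.4²×11.3) = 0.2769.
CD = 0.0127 + 0.0223 × 0.2769² = 0.01441.
D = q·S·CD = 858.9 × 11.3 × 0.01441 = 139.9 N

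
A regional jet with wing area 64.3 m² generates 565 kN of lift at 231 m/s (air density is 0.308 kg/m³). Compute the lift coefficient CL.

From L = ½ρv²S·CL, rearranging gives CL = 2L/(ρv²S).
CL = 2 × 5.65×10^5 / (0.308 × 231² × 64.3) = 1.07

CL = 1.07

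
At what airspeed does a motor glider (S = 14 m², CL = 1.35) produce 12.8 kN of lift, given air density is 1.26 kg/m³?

v = 32.8 m/s

L = ½ρv²S·CL ⇒ v = √(2L/(ρ·S·CL))
v = √(2 × 12800 / (1.26 × 14 × 1.35)) = √1075 = 32.8 m/s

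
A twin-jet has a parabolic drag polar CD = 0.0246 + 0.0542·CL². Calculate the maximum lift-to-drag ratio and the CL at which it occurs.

(L/D)max = 13.7, at CL = 0.674

For CD = CD0 + K·CL², (L/D)max occurs at CL* = √(CD0/K) and equals 1/(2√(K·CD0)).
(L/D)max = 1/(2√(0.0542 × 0.0246)) = 1/(2 × 0.03651) = 13.7
CL* = √(0.0246/0.0542) = 0.674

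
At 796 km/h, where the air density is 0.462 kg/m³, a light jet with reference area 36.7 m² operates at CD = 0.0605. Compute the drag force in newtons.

D = 25100 N

Convert speed: v = 796 km/h ÷ 3.6 = 221.1 m/s.
Dynamic pressure q = ½ρv² = ½ × 0.462 × 221.1² = 11290 Pa.
D = q·S·CD = 11290 × 36.7 × 0.0605 = 25100 N ≈ 25.1 kN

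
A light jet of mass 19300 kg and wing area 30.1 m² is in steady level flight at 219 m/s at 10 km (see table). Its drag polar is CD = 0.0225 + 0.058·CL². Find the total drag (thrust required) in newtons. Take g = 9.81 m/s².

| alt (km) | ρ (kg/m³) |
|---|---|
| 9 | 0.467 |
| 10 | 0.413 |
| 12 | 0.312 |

At 10 km, from the table: ρ = 0.413 kg/m³.
Level flight ⇒ L = W = m·g = 19300 × 9.81 = 1.8933×10^5 N.
q = ½ρv² = ½ × 0.413 × 219² = 9904 Pa.
Required CL = L/(qS) = 1.8933×10^5/(9904·30.1) = 0.6351.
CD = 0.0225 + 0.058 × 0.6351² = 0.0459.
D = q·S·CD = 9904 × 30.1 × 0.0459 = 13680 N

D = 13700 N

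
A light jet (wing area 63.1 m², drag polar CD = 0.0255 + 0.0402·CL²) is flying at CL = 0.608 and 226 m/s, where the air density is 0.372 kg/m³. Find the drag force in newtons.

CD = 0.0255 + 0.0402 × 0.608² = 0.04036
D = ½ρv²S·CD = ½ × 0.372 × 226² × 63.1 × 0.04036 = 24200 N

D = 24200 N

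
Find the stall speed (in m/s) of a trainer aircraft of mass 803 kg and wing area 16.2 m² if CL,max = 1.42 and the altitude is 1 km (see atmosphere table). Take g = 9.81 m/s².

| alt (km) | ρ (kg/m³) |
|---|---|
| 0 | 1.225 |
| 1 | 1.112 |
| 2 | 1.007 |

V_stall = 24.8 m/s

At 1 km, from the table: ρ = 1.112 kg/m³.
Stall occurs when L = W at CL,max. W = mg = 803 × 9.81 = 7877 N.
V_stall = √(2W/(ρ·S·CL,max)) = √(2 × 7877 / (1.112 × 16.2 × 1.42))
V_stall = √615.9 = 24.8 m/s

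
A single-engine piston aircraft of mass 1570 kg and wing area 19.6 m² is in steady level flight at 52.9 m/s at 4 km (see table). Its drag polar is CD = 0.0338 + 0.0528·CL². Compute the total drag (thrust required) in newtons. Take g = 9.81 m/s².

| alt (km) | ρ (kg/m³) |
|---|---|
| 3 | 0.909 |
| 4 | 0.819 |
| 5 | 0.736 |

D = 1320 N

At 4 km, from the table: ρ = 0.819 kg/m³.
In steady level flight, lift balances weight: W = mg = 1570 × 9.81 = 15402 N.
q = ½ρv² = ½ × 0.819 × 52.9² = 1146 Pa.
CL = W/(q·S) = 15402 / (1146 × 19.6) = 0.6857.
CD = 0.0338 + 0.0528 × 0.6857² = 0.05863.
D = q·S·CD = 1146 × 19.6 × 0.05863 = 1317 N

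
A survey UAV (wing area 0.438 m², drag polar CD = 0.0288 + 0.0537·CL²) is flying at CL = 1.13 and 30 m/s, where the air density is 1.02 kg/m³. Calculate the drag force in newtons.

CD = 0.0288 + 0.0537 × 1.13² = 0.09737
D = ½ρv²S·CD = ½ × 1.02 × 30² × 0.438 × 0.09737 = 19.6 N

D = 19.6 N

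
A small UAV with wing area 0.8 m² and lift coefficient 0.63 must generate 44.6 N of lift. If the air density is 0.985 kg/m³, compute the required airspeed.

v = 13.4 m/s

L = ½ρv²S·CL ⇒ v = √(2L/(ρ·S·CL))
v = √(2 × 44.6 / (0.985 × 0.8 × 0.63)) = √179.7 = 13.4 m/s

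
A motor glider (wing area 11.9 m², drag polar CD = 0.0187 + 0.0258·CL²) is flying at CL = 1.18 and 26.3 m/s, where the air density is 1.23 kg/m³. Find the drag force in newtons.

D = 277 N

CD = 0.0187 + 0.0258 × 1.18² = 0.05462
D = ½ρv²S·CD = ½ × 1.23 × 26.3² × 11.9 × 0.05462 = 277 N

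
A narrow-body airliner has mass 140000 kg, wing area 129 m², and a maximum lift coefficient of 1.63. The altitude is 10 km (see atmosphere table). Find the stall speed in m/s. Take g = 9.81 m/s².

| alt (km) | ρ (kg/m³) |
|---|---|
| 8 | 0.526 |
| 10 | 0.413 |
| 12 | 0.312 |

At 10 km, from the table: ρ = 0.413 kg/m³.
At stall, lift equals weight: L = W = m·g = 140000 × 9.81 = 1.373×10^6 N.
From L = ½ρV²S·CL,max = W: V_stall = √(2W/(ρSCL,max)) = √(2·1.373×10^6/(0.413·129·1.63))
V_stall = √31630 = 178 m/s

V_stall = 178 m/s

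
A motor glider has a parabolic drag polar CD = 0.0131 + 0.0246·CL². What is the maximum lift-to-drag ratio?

For CD = CD0 + K·CL², (L/D)max occurs at CL* = √(CD0/K) and equals 1/(2√(K·CD0)).
(L/D)max = 1/(2√(0.0246 × 0.0131)) = 1/(2 × 0.01795) = 27.9

(L/D)max = 27.9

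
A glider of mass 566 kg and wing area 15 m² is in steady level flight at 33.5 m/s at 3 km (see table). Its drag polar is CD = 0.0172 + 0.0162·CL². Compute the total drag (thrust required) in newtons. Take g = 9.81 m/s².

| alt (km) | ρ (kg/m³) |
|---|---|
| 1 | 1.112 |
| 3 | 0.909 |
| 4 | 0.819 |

At 3 km, from the table: ρ = 0.909 kg/m³.
In steady level flight, lift balances weight: W = mg = 566 × 9.81 = 5552.5 N.
q = ½ρv² = ½ × 0.909 × 33.5² = 510.1 Pa.
Required CL = L/(qS) = 5552.5/(510.1·15) = 0.7257.
CD = 0.0172 + 0.0162 × 0.7257² = 0.02573.
D = q·S·CD = 510.1 × 15 × 0.02573 = 196.9 N

D = 197 N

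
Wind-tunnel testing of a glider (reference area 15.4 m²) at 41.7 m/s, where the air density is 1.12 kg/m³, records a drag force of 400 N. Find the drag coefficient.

From D = ½ρv²S·CD, rearranging gives CD = 2D/(ρv²S).
CD = 2 × 400 / (1.12 × 41.7² × 15.4) = 0.0267

CD = 0.0267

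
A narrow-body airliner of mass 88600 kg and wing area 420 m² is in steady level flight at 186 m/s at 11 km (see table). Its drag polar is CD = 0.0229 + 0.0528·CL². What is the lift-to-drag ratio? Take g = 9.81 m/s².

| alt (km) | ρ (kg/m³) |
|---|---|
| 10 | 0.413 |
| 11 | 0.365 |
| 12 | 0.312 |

L/D = 11.5

At 11 km, from the table: ρ = 0.365 kg/m³.
Weight W = mg = 88600 × 9.81 = 8.6917×10^5 N; in level flight L = W.
q = ½ρv² = ½ × 0.365 × 186² = 6314 Pa.
CL = 2W/(ρv²S) = 2×8.6917×10^5/(0.365×186²×420) = 0.3278.
CD = 0.0229 + 0.0528 × 0.3278² = 0.02857.
L/D = CL/CD = 0.3278 / 0.02857 = 11.5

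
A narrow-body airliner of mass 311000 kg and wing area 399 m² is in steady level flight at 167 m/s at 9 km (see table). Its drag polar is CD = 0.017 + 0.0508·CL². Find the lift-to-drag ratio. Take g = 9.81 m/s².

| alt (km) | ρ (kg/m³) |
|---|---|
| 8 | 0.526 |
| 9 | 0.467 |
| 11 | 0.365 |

L/D = 13.5

At 9 km, from the table: ρ = 0.467 kg/m³.
In steady level flight, lift balances weight: W = mg = 311000 × 9.81 = 3.0509×10^6 N.
q = ½ρv² = ½ × 0.467 × 167² = 6512 Pa.
Required CL = L/(qS) = 3.0509×10^6/(6512·399) = 1.174.
CD = 0.017 + 0.0508 × 1.174² = 0.08704.
L/D = CL/CD = 1.174 / 0.08704 = 13.5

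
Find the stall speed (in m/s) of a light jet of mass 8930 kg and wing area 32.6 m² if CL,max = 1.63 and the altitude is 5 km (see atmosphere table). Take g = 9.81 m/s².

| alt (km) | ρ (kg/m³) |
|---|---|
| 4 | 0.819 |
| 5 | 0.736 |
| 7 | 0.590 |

V_stall = 66.9 m/s

At 5 km, from the table: ρ = 0.736 kg/m³.
Weight W = mg = 8930 × 9.81 = 87600 N.
V_stall = √(2W/(ρ·S·CL,max)) = √(2 × 87600 / (0.736 × 32.6 × 1.63))
V_stall = √4480 = 66.9 m/s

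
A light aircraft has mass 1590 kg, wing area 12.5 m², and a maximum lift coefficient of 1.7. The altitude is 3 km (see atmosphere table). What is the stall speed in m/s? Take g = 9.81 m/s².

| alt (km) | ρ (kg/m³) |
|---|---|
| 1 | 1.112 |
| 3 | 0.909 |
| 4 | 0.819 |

At 3 km, from the table: ρ = 0.909 kg/m³.
Stall occurs when L = W at CL,max. W = mg = 1590 × 9.81 = 15600 N.
V_stall = √(2W/(ρ·S·CL,max)) = √(2 × 15600 / (0.909 × 12.5 × 1.7))
V_stall = √1615 = 40.2 m/s

V_stall = 40.2 m/s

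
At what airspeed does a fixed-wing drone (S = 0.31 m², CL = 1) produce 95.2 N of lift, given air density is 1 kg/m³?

L = ½ρv²S·CL ⇒ v = √(2L/(ρ·S·CL))
v = √(2 × 95.2 / (1 × 0.31 × 1)) = √614.2 = 24.8 m/s

v = 24.8 m/s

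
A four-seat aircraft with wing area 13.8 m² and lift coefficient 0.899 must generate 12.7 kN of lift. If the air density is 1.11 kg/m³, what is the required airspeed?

L = ½ρv²S·CL ⇒ v = √(2L/(ρ·S·CL))
v = √(2 × 12700 / (1.11 × 13.8 × 0.899)) = √1844 = 42.9 m/s

v = 42.9 m/s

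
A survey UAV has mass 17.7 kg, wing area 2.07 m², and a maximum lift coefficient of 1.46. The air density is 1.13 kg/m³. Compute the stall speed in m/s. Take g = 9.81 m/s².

V_stall = 10.1 m/s

Stall occurs when L = W at CL,max. W = mg = 17.7 × 9.81 = 173.6 N.
V_stall = √(2W/(ρ·S·CL,max)) = √(2 × 173.6 / (1.13 × 2.07 × 1.46))
V_stall = √101.7 = 10.1 m/s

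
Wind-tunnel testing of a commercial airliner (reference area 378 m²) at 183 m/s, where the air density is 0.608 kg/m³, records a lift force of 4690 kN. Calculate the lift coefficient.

CL = 1.22

From L = ½ρv²S·CL, rearranging gives CL = 2L/(ρv²S).
CL = 2 × 4.69×10^6 / (0.608 × 183² × 378) = 1.22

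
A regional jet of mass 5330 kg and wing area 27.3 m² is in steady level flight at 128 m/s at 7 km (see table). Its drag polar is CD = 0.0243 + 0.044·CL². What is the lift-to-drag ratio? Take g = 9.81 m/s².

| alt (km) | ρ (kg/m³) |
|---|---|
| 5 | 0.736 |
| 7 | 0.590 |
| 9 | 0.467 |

L/D = 12.7

At 7 km, from the table: ρ = 0.590 kg/m³.
Weight W = mg = 5330 × 9.81 = 52287 N; in level flight L = W.
q = ½ρv² = ½ × 0.59 × 128² = 4833 Pa.
Required CL = L/(qS) = 52287/(4833·27.3) = 0.3963.
CD = 0.0243 + 0.044 × 0.3963² = 0.03121.
L/D = CL/CD = 0.3963 / 0.03121 = 12.7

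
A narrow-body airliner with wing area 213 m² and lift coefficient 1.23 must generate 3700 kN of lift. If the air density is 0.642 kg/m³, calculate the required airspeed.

v = 210 m/s

L = ½ρv²S·CL ⇒ v = √(2L/(ρ·S·CL))
v = √(2 × 3.7×10^6 / (0.642 × 213 × 1.23)) = √44000 = 210 m/s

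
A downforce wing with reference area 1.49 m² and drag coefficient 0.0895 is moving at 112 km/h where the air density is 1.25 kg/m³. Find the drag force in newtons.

Convert speed: v = 112 km/h ÷ 3.6 = 31.11 m/s.
Dynamic pressure q = ½ρv² = ½ × 1.25 × 31.11² = 604.9 Pa.
D = q·S·CD = 604.9 × 1.49 × 0.0895 = 80.7 N

D = 80.7 N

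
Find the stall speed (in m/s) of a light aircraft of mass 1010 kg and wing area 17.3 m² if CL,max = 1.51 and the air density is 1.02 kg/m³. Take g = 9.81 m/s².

V_stall = 27.3 m/s

At stall, lift equals weight: L = W = m·g = 1010 × 9.81 = 9908 N.
V_stall = √(2W/(ρ·S·CL,max)) = √(2 × 9908 / (1.02 × 17.3 × 1.51))
V_stall = √743.7 = 27.3 m/s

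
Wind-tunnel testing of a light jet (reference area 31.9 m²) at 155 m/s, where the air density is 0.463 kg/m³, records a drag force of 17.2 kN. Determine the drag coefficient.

CD = 0.0969

From D = ½ρv²S·CD, rearranging gives CD = 2D/(ρv²S).
CD = 2 × 17200 / (0.463 × 155² × 31.9) = 0.0969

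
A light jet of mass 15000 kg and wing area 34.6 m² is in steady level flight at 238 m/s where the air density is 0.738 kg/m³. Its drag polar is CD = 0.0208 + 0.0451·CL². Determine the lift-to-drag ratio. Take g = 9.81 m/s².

Weight W = mg = 15000 × 9.81 = 1.4715×10^5 N; in level flight L = W.
Dynamic pressure q = 0.5 × 0.738 × 238² = 20900 Pa.
Required CL = L/(qS) = 1.4715×10^5/(20900·34.6) = 0.2035.
CD = 0.0208 + 0.0451 × 0.2035² = 0.02267.
L/D = CL/CD = 0.2035 / 0.02267 = 8.98

L/D = 8.98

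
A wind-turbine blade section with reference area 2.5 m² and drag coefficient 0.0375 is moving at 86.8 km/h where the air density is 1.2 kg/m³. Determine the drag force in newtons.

D = 32.7 N

Convert speed: v = 86.8 km/h ÷ 3.6 = 24.11 m/s.
Dynamic pressure q = ½ρv² = ½ × 1.2 × 24.11² = 348.8 Pa.
D = q·S·CD = 348.8 × 2.5 × 0.0375 = 32.7 N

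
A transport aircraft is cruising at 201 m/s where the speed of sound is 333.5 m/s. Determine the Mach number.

M = 0.603

M = v/a = 201 / 333.5 = 0.603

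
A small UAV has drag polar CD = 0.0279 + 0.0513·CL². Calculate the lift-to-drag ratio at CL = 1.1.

L/D = 12.2

CD = 0.0279 + 0.0513 × 1.1² = 0.08997
L/D = CL/CD = 1.1 / 0.08997 = 12.2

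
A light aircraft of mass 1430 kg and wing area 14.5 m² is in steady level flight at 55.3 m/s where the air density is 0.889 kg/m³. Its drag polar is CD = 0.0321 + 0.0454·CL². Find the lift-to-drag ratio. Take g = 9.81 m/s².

Weight W = mg = 1430 × 9.81 = 14028 N; in level flight L = W.
q = ½ρv² = ½ × 0.889 × 55.3² = 1359 Pa.
Required CL = L/(qS) = 14028/(1359·14.5) = 0.7117.
CD = 0.0321 + 0.0454 × 0.7117² = 0.0551.
L/D = CL/CD = 0.7117 / 0.0551 = 12.9

L/D = 12.9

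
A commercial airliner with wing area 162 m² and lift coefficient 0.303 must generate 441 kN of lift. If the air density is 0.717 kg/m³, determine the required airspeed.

v = 158 m/s

L = ½ρv²S·CL ⇒ v = √(2L/(ρ·S·CL))
v = √(2 × 4.41×10^5 / (0.717 × 162 × 0.303)) = √25060 = 158 m/s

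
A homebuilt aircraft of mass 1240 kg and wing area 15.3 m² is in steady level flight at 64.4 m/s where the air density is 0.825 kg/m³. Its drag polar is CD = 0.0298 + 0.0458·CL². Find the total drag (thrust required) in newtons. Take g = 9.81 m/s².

In steady level flight, lift balances weight: W = mg = 1240 × 9.81 = 12164 N.
q = ½ρv² = ½ × 0.825 × 64.4² = 1711 Pa.
CL = W/(q·S) = 12164 / (1711 × 15.3) = 0.4647.
CD = 0.0298 + 0.0458 × 0.4647² = 0.03969.
D = q·S·CD = 1711 × 15.3 × 0.03969 = 1039 N

D = 1040 N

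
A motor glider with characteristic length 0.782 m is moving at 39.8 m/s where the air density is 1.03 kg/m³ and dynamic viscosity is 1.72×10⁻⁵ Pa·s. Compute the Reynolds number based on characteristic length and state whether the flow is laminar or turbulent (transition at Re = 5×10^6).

Re = ρ·v·c/μ = 1.03 × 39.8 × 0.782 / (1.72×10⁻⁵) = 1.86×10^6
Since 1.86×10^6 < 5×10^6, the flow is laminar.

Re = 1.86×10^6 (laminar)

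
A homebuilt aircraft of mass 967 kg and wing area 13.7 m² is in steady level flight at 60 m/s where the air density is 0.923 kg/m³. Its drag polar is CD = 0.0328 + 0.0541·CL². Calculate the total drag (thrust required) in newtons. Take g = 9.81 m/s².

D = 960 N

In steady level flight, lift balances weight: W = mg = 967 × 9.81 = 9486.3 N.
q = ½ρv² = ½ × 0.923 × 60² = 1661 Pa.
CL = W/(q·S) = 9486.3 / (1661 × 13.7) = 0.4168.
CD = 0.0328 + 0.0541 × 0.4168² = 0.0422.
D = q·S·CD = 1661 × 13.7 × 0.0422 = 960.5 N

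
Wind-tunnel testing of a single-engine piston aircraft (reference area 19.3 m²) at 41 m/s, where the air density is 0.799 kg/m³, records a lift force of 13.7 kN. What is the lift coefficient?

CL = 1.06

From L = ½ρv²S·CL, rearranging gives CL = 2L/(ρv²S).
CL = 2 × 13700 / (0.799 × 41² × 19.3) = 1.06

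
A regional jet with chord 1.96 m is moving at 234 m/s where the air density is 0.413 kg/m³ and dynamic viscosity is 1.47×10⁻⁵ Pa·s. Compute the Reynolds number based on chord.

Re = 1.29×10^7

Re = ρ·v·c/μ = 0.413 × 234 × 1.96 / (1.47×10⁻⁵) = 1.29×10^7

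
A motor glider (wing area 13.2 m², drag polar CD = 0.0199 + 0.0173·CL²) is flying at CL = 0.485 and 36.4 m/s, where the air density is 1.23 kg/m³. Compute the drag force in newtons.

D = 258 N

CD = 0.0199 + 0.0173 × 0.485² = 0.02397
D = ½ρv²S·CD = ½ × 1.23 × 36.4² × 13.2 × 0.02397 = 258 N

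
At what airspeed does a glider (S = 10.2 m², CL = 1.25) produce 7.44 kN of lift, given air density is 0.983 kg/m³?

v = 34.5 m/s

L = ½ρv²S·CL ⇒ v = √(2L/(ρ·S·CL))
v = √(2 × 7440 / (0.983 × 10.2 × 1.25)) = √1187 = 34.5 m/s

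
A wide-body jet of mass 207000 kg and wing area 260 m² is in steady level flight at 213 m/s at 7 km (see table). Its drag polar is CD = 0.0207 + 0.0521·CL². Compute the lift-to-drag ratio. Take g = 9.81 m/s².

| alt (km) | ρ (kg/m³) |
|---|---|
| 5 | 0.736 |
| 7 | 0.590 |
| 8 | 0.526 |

At 7 km, from the table: ρ = 0.590 kg/m³.
Weight W = mg = 207000 × 9.81 = 2.0307×10^6 N; in level flight L = W.
q = ½ρv² = ½ × 0.59 × 213² = 13380 Pa.
CL = W/(q·S) = 2.0307×10^6 / (13380 × 260) = 0.5836.
CD = 0.0207 + 0.0521 × 0.5836² = 0.03844.
L/D = CL/CD = 0.5836 / 0.03844 = 15.2

L/D = 15.2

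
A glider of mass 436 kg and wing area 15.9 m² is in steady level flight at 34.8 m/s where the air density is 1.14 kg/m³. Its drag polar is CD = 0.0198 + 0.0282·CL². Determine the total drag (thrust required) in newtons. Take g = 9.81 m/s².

D = 264 N

Weight W = mg = 436 × 9.81 = 4277.2 N; in level flight L = W.
q = ½ρv² = ½ × 1.14 × 34.8² = 690.3 Pa.
Required CL = L/(qS) = 4277.2/(690.3·15.9) = 0.3897.
CD = 0.0198 + 0.0282 × 0.3897² = 0.02408.
D = q·S·CD = 690.3 × 15.9 × 0.02408 = 264.3 N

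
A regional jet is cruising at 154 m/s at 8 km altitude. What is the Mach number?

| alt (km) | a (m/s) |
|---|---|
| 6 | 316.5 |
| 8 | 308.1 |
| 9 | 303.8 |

M = 0.5

At 8 km, from the table: a = 308.1 m/s.
M = v/a = 154 / 308.1 = 0.5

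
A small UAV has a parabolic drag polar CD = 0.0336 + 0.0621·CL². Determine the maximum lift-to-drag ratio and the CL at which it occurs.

For CD = CD0 + K·CL², (L/D)max occurs at CL* = √(CD0/K) and equals 1/(2√(K·CD0)).
(L/D)max = 1/(2√(0.0621 × 0.0336)) = 1/(2 × 0.04568) = 10.9
CL* = √(0.0336/0.0621) = 0.736

(L/D)max = 10.9, at CL = 0.736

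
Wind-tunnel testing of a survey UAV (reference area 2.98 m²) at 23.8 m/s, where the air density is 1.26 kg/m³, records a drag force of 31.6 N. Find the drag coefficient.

From D = ½ρv²S·CD, rearranging gives CD = 2D/(ρv²S).
CD = 2 × 31.6 / (1.26 × 23.8² × 2.98) = 0.0297

CD = 0.0297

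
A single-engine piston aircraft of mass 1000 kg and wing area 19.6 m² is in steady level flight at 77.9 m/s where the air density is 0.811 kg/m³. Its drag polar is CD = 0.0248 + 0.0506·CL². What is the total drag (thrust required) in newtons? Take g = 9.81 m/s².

In steady level flight, lift balances weight: W = mg = 1000 × 9.81 = 9810 N.
Dynamic pressure q = 0.5 × 0.811 × 77.9² = 2461 Pa.
Required CL = L/(qS) = 9810/(2461·19.6) = 0.2034.
CD = 0.0248 + 0.0506 × 0.2034² = 0.02689.
D = q·S·CD = 2461 × 19.6 × 0.02689 = 1297 N

D = 1300 N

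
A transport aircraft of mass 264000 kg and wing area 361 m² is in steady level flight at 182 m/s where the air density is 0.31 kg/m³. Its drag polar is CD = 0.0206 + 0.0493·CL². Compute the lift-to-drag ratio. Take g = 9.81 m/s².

L/D = 12

Weight W = mg = 264000 × 9.81 = 2.5898×10^6 N; in level flight L = W.
q = ½ρv² = ½ × 0.31 × 182² = 5134 Pa.
CL = W/(q·S) = 2.5898×10^6 / (5134 × 361) = 1.397.
CD = 0.0206 + 0.0493 × 1.397² = 0.1169.
L/D = CL/CD = 1.397 / 0.1169 = 12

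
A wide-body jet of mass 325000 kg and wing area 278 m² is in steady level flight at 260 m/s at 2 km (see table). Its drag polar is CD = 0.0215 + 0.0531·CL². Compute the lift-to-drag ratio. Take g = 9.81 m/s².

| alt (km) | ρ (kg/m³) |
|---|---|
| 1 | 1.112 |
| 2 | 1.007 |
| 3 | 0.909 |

L/D = 12.2

At 2 km, from the table: ρ = 1.007 kg/m³.
Level flight ⇒ L = W = m·g = 325000 × 9.81 = 3.1882×10^6 N.
Dynamic pressure q = 0.5 × 1.007 × 260² = 34040 Pa.
CL = 2W/(ρv²S) = 2×3.1882×10^6/(1.007×260²×278) = 0.3369.
CD = 0.0215 + 0.0531 × 0.3369² = 0.02753.
L/D = CL/CD = 0.3369 / 0.02753 = 12.2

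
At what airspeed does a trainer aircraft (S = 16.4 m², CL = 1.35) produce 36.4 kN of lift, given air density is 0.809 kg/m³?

L = ½ρv²S·CL ⇒ v = √(2L/(ρ·S·CL))
v = √(2 × 36400 / (0.809 × 16.4 × 1.35)) = √4064 = 63.8 m/s

v = 63.8 m/s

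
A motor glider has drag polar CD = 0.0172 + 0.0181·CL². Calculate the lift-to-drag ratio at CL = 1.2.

CD = 0.0172 + 0.0181 × 1.2² = 0.04326
L/D = CL/CD = 1.2 / 0.04326 = 27.7

L/D = 27.7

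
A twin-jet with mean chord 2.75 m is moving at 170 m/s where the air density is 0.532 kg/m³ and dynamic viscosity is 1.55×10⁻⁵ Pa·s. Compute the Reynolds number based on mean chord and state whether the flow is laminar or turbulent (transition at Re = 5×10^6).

Re = ρ·v·c/μ = 0.532 × 170 × 2.75 / (1.55×10⁻⁵) = 1.6×10^7
Since 1.6×10^7 > 5×10^6, the flow is turbulent.

Re = 1.6×10^7 (turbulent)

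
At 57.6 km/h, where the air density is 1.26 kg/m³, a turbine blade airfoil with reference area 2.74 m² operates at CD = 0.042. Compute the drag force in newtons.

Convert speed: v = 57.6 km/h ÷ 3.6 = 16 m/s.
D = ½ρv²S·CD = ½ × 1.26 × 16² × 2.74 × 0.042 = 18.6 N

D = 18.6 N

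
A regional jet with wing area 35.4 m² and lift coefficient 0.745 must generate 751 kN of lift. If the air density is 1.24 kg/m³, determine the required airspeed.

v = 214 m/s

L = ½ρv²S·CL ⇒ v = √(2L/(ρ·S·CL))
v = √(2 × 7.51×10^5 / (1.24 × 35.4 × 0.745)) = √45930 = 214 m/s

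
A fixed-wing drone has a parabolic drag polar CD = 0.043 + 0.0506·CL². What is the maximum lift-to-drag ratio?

For CD = CD0 + K·CL², (L/D)max occurs at CL* = √(CD0/K) and equals 1/(2√(K·CD0)).
(L/D)max = 1/(2√(0.0506 × 0.043)) = 1/(2 × 0.04665) = 10.7

(L/D)max = 10.7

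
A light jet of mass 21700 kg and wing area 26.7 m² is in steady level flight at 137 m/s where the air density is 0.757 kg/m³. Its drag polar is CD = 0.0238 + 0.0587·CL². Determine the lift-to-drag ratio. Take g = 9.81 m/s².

L/D = 11.5

Weight W = mg = 21700 × 9.81 = 2.1288×10^5 N; in level flight L = W.
q = ½ρv² = ½ × 0.757 × 137² = 7104 Pa.
CL = 2W/(ρv²S) = 2×2.1288×10^5/(0.757×137²×26.7) = 1.122.
CD = 0.0238 + 0.0587 × 1.122² = 0.09774.
L/D = CL/CD = 1.122 / 0.09774 = 11.5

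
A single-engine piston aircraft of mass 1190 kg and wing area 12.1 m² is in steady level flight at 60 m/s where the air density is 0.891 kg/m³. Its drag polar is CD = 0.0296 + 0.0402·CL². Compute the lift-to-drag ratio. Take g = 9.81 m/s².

L/D = 13.6

In steady level flight, lift balances weight: W = mg = 1190 × 9.81 = 11674 N.
q = ½ρv² = ½ × 0.891 × 60² = 1604 Pa.
CL = W/(q·S) = 11674 / (1604 × 12.1) = 0.6016.
CD = 0.0296 + 0.0402 × 0.6016² = 0.04415.
L/D = CL/CD = 0.6016 / 0.04415 = 13.6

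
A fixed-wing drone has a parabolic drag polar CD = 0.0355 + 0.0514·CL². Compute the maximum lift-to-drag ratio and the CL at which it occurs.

For CD = CD0 + K·CL², (L/D)max occurs at CL* = √(CD0/K) and equals 1/(2√(K·CD0)).
(L/D)max = 1/(2√(0.0514 × 0.0355)) = 1/(2 × 0.04272) = 11.7
CL* = √(0.0355/0.0514) = 0.831

(L/D)max = 11.7, at CL = 0.831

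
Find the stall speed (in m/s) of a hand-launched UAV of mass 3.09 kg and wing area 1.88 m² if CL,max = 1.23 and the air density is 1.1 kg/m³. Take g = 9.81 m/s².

V_stall = 4.88 m/s

Weight W = mg = 3.09 × 9.81 = 30.31 N.
V_stall = √(2W/(ρ·S·CL,max)) = √(2 × 30.31 / (1.1 × 1.88 × 1.23))
V_stall = √23.83 = 4.88 m/s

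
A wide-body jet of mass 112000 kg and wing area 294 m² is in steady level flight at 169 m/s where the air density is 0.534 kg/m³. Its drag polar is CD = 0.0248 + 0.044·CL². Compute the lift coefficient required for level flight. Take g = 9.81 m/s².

CL = 0.49

Level flight ⇒ L = W = m·g = 112000 × 9.81 = 1.0987×10^6 N.
Dynamic pressure q = 0.5 × 0.534 × 169² = 7626 Pa.
Required CL = L/(qS) = 1.0987×10^6/(7626·294) = 0.4901.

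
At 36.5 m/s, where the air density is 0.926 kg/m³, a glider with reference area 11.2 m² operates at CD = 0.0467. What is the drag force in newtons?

D = ½ρv²S·CD = ½ × 0.926 × 36.5² × 11.2 × 0.0467 = 323 N

D = 323 N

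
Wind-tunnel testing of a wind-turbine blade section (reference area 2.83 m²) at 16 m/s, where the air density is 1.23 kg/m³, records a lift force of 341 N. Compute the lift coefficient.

From L = ½ρv²S·CL, rearranging gives CL = 2L/(ρv²S).
CL = 2 × 341 / (1.23 × 16² × 2.83) = 0.765

CL = 0.765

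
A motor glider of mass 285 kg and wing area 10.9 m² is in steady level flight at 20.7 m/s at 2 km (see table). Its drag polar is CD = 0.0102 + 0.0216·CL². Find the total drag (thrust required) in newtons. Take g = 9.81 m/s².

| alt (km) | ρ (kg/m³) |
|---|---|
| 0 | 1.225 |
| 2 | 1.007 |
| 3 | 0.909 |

D = 95.8 N

At 2 km, from the table: ρ = 1.007 kg/m³.
In steady level flight, lift balances weight: W = mg = 285 × 9.81 = 2795.9 N.
q = ½ρv² = ½ × 1.007 × 20.7² = 215.7 Pa.
CL = 2W/(ρv²S) = 2×2795.9/(1.007×20.7²×10.9) = 1.189.
CD = 0.0102 + 0.0216 × 1.189² = 0.04073.
D = q·S·CD = 215.7 × 10.9 × 0.04073 = 95.78 N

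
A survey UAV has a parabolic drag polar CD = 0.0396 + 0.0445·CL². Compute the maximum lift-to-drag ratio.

(L/D)max = 11.9

For CD = CD0 + K·CL², (L/D)max occurs at CL* = √(CD0/K) and equals 1/(2√(K·CD0)).
(L/D)max = 1/(2√(0.0445 × 0.0396)) = 1/(2 × 0.04198) = 11.9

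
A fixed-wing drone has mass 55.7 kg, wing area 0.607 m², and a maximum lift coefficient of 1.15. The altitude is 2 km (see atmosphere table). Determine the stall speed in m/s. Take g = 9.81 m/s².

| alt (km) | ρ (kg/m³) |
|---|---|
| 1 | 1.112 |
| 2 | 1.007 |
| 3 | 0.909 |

V_stall = 39.4 m/s

At 2 km, from the table: ρ = 1.007 kg/m³.
At stall, lift equals weight: L = W = m·g = 55.7 × 9.81 = 546.4 N.
V_stall = √(2W/(ρ·S·CL,max)) = √(2 × 546.4 / (1.007 × 0.607 × 1.15))
V_stall = √1555 = 39.4 m/s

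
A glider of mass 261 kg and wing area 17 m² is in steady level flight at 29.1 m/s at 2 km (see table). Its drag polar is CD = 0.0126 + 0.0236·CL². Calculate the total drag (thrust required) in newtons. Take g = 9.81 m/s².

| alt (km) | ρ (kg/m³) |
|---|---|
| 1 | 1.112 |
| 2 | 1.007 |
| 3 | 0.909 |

D = 113 N

At 2 km, from the table: ρ = 1.007 kg/m³.
Level flight ⇒ L = W = m·g = 261 × 9.81 = 2560.4 N.
Dynamic pressure q = 0.5 × 1.007 × 29.1² = 426.4 Pa.
CL = W/(q·S) = 2560.4 / (426.4 × 17) = 0.3532.
CD = 0.0126 + 0.0236 × 0.3532² = 0.01554.
D = q·S·CD = 426.4 × 17 × 0.01554 = 112.7 N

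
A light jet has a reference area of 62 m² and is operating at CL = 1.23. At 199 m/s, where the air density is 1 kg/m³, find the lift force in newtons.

Dynamic pressure q = ½ρv² = ½ × 1 × 199² = 19800 Pa.
L = q·S·CL = 19800 × 62 × 1.23 = 1.51×10^6 N ≈ 1510 kN

L = 1.51×10^6 N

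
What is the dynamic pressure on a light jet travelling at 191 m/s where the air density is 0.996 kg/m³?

q = 18200 Pa

q = ½ρv² = ½ × 0.996 × 191² = 18200 Pa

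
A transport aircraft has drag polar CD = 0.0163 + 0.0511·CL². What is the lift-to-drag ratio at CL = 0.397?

L/D = 16.3

CD = 0.0163 + 0.0511 × 0.397² = 0.02435
L/D = CL/CD = 0.397 / 0.02435 = 16.3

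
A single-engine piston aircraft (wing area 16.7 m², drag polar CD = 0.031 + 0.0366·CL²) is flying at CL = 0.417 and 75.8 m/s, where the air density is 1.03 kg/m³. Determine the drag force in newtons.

D = 1850 N

CD = 0.031 + 0.0366 × 0.417² = 0.03736
D = ½ρv²S·CD = ½ × 1.03 × 75.8² × 16.7 × 0.03736 = 1850 N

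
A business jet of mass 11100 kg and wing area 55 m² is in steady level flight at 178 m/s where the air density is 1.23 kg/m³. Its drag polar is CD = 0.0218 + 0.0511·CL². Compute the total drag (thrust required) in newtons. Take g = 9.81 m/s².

D = 23900 N

Level flight ⇒ L = W = m·g = 11100 × 9.81 = 1.0889×10^5 N.
q = ½ρv² = ½ × 1.23 × 178² = 19490 Pa.
CL = W/(q·S) = 1.0889×10^5 / (19490 × 55) = 0.1016.
CD = 0.0218 + 0.0511 × 0.1016² = 0.02233.
D = q·S·CD = 19490 × 55 × 0.02233 = 23930 N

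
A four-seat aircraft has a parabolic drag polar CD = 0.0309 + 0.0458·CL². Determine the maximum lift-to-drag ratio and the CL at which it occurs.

(L/D)max = 13.3, at CL = 0.821

For CD = CD0 + K·CL², (L/D)max occurs at CL* = √(CD0/K) and equals 1/(2√(K·CD0)).
(L/D)max = 1/(2√(0.0458 × 0.0309)) = 1/(2 × 0.03762) = 13.3
CL* = √(0.0309/0.0458) = 0.821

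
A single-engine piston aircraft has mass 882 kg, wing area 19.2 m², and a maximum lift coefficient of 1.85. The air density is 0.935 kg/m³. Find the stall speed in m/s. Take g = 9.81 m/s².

At stall, lift equals weight: L = W = m·g = 882 × 9.81 = 8652 N.
V_stall = √(2W/(ρ·S·CL,max)) = √(2 × 8652 / (0.935 × 19.2 × 1.85))
V_stall = √521.1 = 22.8 m/s

V_stall = 22.8 m/s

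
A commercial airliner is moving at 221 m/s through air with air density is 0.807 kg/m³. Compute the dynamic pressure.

q = 19700 Pa

q = ½ρv² = ½ × 0.807 × 221² = 19700 Pa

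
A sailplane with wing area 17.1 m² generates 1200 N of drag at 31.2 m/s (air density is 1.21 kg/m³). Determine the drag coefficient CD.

From D = ½ρv²S·CD, rearranging gives CD = 2D/(ρv²S).
CD = 2 × 1200 / (1.21 × 31.2² × 17.1) = 0.119

CD = 0.119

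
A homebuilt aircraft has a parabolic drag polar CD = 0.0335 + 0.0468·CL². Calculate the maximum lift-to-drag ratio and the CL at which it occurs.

(L/D)max = 12.6, at CL = 0.846

For CD = CD0 + K·CL², (L/D)max occurs at CL* = √(CD0/K) and equals 1/(2√(K·CD0)).
(L/D)max = 1/(2√(0.0468 × 0.0335)) = 1/(2 × 0.0396) = 12.6
CL* = √(0.0335/0.0468) = 0.846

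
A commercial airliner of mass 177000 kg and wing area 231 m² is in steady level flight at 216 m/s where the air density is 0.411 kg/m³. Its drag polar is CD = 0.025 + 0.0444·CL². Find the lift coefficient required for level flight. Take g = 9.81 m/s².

Level flight ⇒ L = W = m·g = 177000 × 9.81 = 1.7364×10^6 N.
Dynamic pressure q = 0.5 × 0.411 × 216² = 9588 Pa.
CL = W/(q·S) = 1.7364×10^6 / (9588 × 231) = 0.784.

CL = 0.784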